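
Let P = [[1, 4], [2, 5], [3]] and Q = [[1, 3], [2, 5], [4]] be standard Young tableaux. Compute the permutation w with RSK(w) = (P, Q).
3 2 5 1 4

Reverse the RSK construction: for i from n down to 1, find the cell of Q containing i, remove the entry at that cell from P, and reverse-bump it up through P; the value ejected from row 1 is w(i).

Step i=5: Q has 5 at row 2, column 2; remove 5 from row 2 of P and reverse-bump: 5 enters row 1 and ejects 4. So w(5) = 4. P is now [[1, 5], [2], [3]].
Step i=4: Q has 4 at row 3, column 1; remove 3 from row 3 of P and reverse-bump: 3 enters row 2 and ejects 2; 2 enters row 1 and ejects 1. So w(4) = 1. P is now [[2, 5], [3]].
Step i=3: Q has 3 at row 1, column 2; remove that cell from P, ejecting 5. So w(3) = 5. P is now [[2], [3]].
Step i=2: Q has 2 at row 2, column 1; remove 3 from row 2 of P and reverse-bump: 3 enters row 1 and ejects 2. So w(2) = 2. P is now [[3]].
Step i=1: Q has 1 at row 1, column 1; remove that cell from P, ejecting 3. So w(1) = 3. P is now [].

So w = 3 2 5 1 4.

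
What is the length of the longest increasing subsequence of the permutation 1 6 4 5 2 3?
3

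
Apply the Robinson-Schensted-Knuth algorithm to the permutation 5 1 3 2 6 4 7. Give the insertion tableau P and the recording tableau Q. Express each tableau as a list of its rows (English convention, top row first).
Insert each entry of the permutation into P by Schensted row insertion, recording in Q the position of each new cell.

Insert 5: appended to row 1. P = [[5]], Q = [[1]].
Insert 1: 1 bumps 5 from row 1; 5 starts row 2. P = [[1], [5]], Q = [[1], [2]].
Insert 3: appended to row 1. P = [[1, 3], [5]], Q = [[1, 3], [2]].
Insert 2: 2 bumps 3 from row 1; 3 bumps 5 from row 2; 5 starts row 3. P = [[1, 2], [3], [5]], Q = [[1, 3], [2], [4]].
Insert 6: appended to row 1. P = [[1, 2, 6], [3], [5]], Q = [[1, 3, 5], [2], [4]].
Insert 4: 4 bumps 6 from row 1; 6 appends to row 2. P = [[1, 2, 4], [3, 6], [5]], Q = [[1, 3, 5], [2, 6], [4]].
Insert 7: appended to row 1. P = [[1, 2, 4, 7], [3, 6], [5]], Q = [[1, 3, 5, 7], [2, 6], [4]].

So P = [[1, 2, 4, 7], [3, 6], [5]], Q = [[1, 3, 5, 7], [2, 6], [4]].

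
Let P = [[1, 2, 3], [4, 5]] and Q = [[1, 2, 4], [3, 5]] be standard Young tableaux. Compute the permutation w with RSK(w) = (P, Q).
Reverse RSK: for i = n, n-1, ..., 1, locate i in Q, remove the corresponding corner cell from P, and reverse-bump its entry up through P; the value ejected from row 1 is w(i).

So w = 1 4 2 5 3.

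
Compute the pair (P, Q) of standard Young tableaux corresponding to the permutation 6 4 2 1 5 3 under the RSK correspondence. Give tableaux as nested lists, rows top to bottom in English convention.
Insert each entry of the permutation into P by Schensted row insertion, recording in Q the position of each new cell.

Insert 6: appended to row 1. P = [[6]].
Insert 4: 4 bumps 6 from row 1; 6 starts row 2. P = [[4], [6]].
Insert 2: 2 bumps 4 from row 1; 4 bumps 6 from row 2; 6 starts row 3. P = [[2], [4], [6]].
Insert 1: 1 bumps 2 from row 1; 2 bumps 4 from row 2; 4 bumps 6 from row 3; 6 starts row 4. P = [[1], [2], [4], [6]].
Insert 5: appended to row 1. P = [[1, 5], [2], [4], [6]].
Insert 3: 3 bumps 5 from row 1; 5 appends to row 2. P = [[1, 3], [2, 5], [4], [6]].

So P = [[1, 3], [2, 5], [4], [6]], Q = [[1, 5], [2, 6], [3], [4]].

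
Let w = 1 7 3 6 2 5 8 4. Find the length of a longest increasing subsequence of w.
4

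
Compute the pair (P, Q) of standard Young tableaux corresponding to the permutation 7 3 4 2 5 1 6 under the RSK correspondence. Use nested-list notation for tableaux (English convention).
Insert each entry of the permutation into P by Schensted row insertion, recording in Q the position of each new cell.

Insert 7: appended to row 1. P = [[7]], Q = [[1]].
Insert 3: 3 bumps 7 from row 1; 7 starts row 2. P = [[3], [7]], Q = [[1], [2]].
Insert 4: appended to row 1. P = [[3, 4], [7]], Q = [[1, 3], [2]].
Insert 2: 2 bumps 3 from row 1; 3 bumps 7 from row 2; 7 starts row 3. P = [[2, 4], [3], [7]], Q = [[1, 3], [2], [4]].
Insert 5: appended to row 1. P = [[2, 4, 5], [3], [7]], Q = [[1, 3, 5], [2], [4]].
Insert 1: 1 bumps 2 from row 1; 2 bumps 3 from row 2; 3 bumps 7 from row 3; 7 starts row 4. P = [[1, 4, 5], [2], [3], [7]], Q = [[1, 3, 5], [2], [4], [6]].
Insert 6: appended to row 1. P = [[1, 4, 5, 6], [2], [3], [7]], Q = [[1, 3, 5, 7], [2], [4], [6]].

So P = [[1, 4, 5, 6], [2], [3], [7]], Q = [[1, 3, 5, 7], [2], [4], [6]].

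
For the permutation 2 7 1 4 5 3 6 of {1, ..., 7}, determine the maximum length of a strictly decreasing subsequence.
3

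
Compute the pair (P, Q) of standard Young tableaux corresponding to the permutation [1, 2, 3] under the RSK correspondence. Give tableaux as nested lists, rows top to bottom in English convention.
Insert each entry of the permutation into P by Schensted row insertion, recording in Q the position of each new cell.

After inserting 1: P = [[1]].
After inserting 2: P = [[1, 2]].
After inserting 3: P = [[1, 2, 3]].

So P = [[1, 2, 3]], Q = [[1, 2, 3]].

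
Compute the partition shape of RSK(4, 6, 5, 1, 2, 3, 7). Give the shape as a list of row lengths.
[4, 2, 1]

Row-insert each entry into an empty tableau.

After inserting 4: P = [[4]].
After inserting 6: P = [[4, 6]].
After inserting 5: P = [[4, 5], [6]].
After inserting 1: P = [[1, 5], [4], [6]].
After inserting 2: P = [[1, 2], [4, 5], [6]].
After inserting 3: P = [[1, 2, 3], [4, 5], [6]].
After inserting 7: P = [[1, 2, 3, 7], [4, 5], [6]].

The final insertion tableau P = [[1, 2, 3, 7], [4, 5], [6]] has shape [4, 2, 1].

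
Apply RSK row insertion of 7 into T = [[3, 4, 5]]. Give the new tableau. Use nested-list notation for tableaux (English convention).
[[3, 4, 5, 7]]

7 is larger than every entry of row 1, so it is appended to row 1. The new tableau is [[3, 4, 5, 7]].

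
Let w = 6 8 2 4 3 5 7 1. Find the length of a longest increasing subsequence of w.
4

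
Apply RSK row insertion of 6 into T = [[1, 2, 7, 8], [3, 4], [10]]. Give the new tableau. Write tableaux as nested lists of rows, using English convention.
[[1, 2, 6, 8], [3, 4, 7], [10]]

In row 1, 6 replaces 7 (the leftmost entry greater than 6); 7 is bumped to row 2. 7 is appended to row 2. The new tableau is [[1, 2, 6, 8], [3, 4, 7], [10]].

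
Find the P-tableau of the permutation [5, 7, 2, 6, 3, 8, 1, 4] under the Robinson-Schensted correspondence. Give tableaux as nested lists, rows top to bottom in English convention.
P = [[1, 3, 4], [2, 6, 8], [5], [7]]

Insert 5: appended to row 1. P = [[5]].
Insert 7: appended to row 1. P = [[5, 7]].
Insert 2: 2 bumps 5 from row 1; 5 starts row 2. P = [[2, 7], [5]].
Insert 6: 6 bumps 7 from row 1; 7 appends to row 2. P = [[2, 6], [5, 7]].
Insert 3: 3 bumps 6 from row 1; 6 bumps 7 from row 2; 7 starts row 3. P = [[2, 3], [5, 6], [7]].
Insert 8: appended to row 1. P = [[2, 3, 8], [5, 6], [7]].
Insert 1: 1 bumps 2 from row 1; 2 bumps 5 from row 2; 5 bumps 7 from row 3; 7 starts row 4. P = [[1, 3, 8], [2, 6], [5], [7]].
Insert 4: 4 bumps 8 from row 1; 8 appends to row 2. P = [[1, 3, 4], [2, 6, 8], [5], [7]].

So P = [[1, 3, 4], [2, 6, 8], [5], [7]].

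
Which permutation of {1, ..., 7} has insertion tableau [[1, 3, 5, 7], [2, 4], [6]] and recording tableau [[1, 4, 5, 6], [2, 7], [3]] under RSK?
6 2 1 4 5 7 3

Reverse the RSK construction: for i from n down to 1, find the cell of Q containing i, remove the entry at that cell from P, and reverse-bump it up through P; the value ejected from row 1 is w(i).

Step i=7: Q has 7 at row 2, column 2; remove 4 from row 2 of P and reverse-bump: 4 enters row 1 and ejects 3. So w(7) = 3. P is now [[1, 4, 5, 7], [2], [6]].
Step i=6: Q has 6 at row 1, column 4; remove that cell from P, ejecting 7. So w(6) = 7. P is now [[1, 4, 5], [2], [6]].
Step i=5: Q has 5 at row 1, column 3; remove that cell from P, ejecting 5. So w(5) = 5. P is now [[1, 4], [2], [6]].
Step i=4: Q has 4 at row 1, column 2; remove that cell from P, ejecting 4. So w(4) = 4. P is now [[1], [2], [6]].
Step i=3: Q has 3 at row 3, column 1; remove 6 from row 3 of P and reverse-bump: 6 enters row 2 and ejects 2; 2 enters row 1 and ejects 1. So w(3) = 1. P is now [[2], [6]].
Step i=2: Q has 2 at row 2, column 1; remove 6 from row 2 of P and reverse-bump: 6 enters row 1 and ejects 2. So w(2) = 2. P is now [[6]].
Step i=1: Q has 1 at row 1, column 1; remove that cell from P, ejecting 6. So w(1) = 6. P is now [].

So w = 6 2 1 4 5 7 3.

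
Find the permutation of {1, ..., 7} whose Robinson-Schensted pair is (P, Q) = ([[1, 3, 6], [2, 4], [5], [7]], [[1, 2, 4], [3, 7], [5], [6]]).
Reverse the RSK construction: for i from n down to 1, find the cell of Q containing i, remove the entry at that cell from P, and reverse-bump it up through P; the value ejected from row 1 is w(i).

Step i=7: Q has 7 at row 2, column 2; remove 4 from row 2 of P and reverse-bump: 4 enters row 1 and ejects 3. So w(7) = 3. P is now [[1, 4, 6], [2], [5], [7]].
Step i=6: Q has 6 at row 4, column 1; remove 7 from row 4 of P and reverse-bump: 7 enters row 3 and ejects 5; 5 enters row 2 and ejects 2; 2 enters row 1 and ejects 1. So w(6) = 1. P is now [[2, 4, 6], [5], [7]].
Step i=5: Q has 5 at row 3, column 1; remove 7 from row 3 of P and reverse-bump: 7 enters row 2 and ejects 5; 5 enters row 1 and ejects 4. So w(5) = 4. P is now [[2, 5, 6], [7]].
Step i=4: Q has 4 at row 1, column 3; remove that cell from P, ejecting 6. So w(4) = 6. P is now [[2, 5], [7]].
Step i=3: Q has 3 at row 2, column 1; remove 7 from row 2 of P and reverse-bump: 7 enters row 1 and ejects 5. So w(3) = 5. P is now [[2, 7]].
Step i=2: Q has 2 at row 1, column 2; remove that cell from P, ejecting 7. So w(2) = 7. P is now [[2]].
Step i=1: Q has 1 at row 1, column 1; remove that cell from P, ejecting 2. So w(1) = 2. P is now [].

So w = 2 7 5 6 4 1 3.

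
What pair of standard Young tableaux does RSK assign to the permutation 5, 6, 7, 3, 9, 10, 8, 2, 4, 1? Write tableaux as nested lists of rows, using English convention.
Insert each entry of the permutation into P by Schensted row insertion, recording in Q the position of each new cell.

Insert 5: appended to row 1. P = [[5]], Q = [[1]].
Insert 6: appended to row 1. P = [[5, 6]], Q = [[1, 2]].
Insert 7: appended to row 1. P = [[5, 6, 7]], Q = [[1, 2, 3]].
Insert 3: 3 bumps 5 from row 1; 5 starts row 2. P = [[3, 6, 7], [5]], Q = [[1, 2, 3], [4]].
Insert 9: appended to row 1. P = [[3, 6, 7, 9], [5]], Q = [[1, 2, 3, 5], [4]].
Insert 10: appended to row 1. P = [[3, 6, 7, 9, 10], [5]], Q = [[1, 2, 3, 5, 6], [4]].
Insert 8: 8 bumps 9 from row 1; 9 appends to row 2. P = [[3, 6, 7, 8, 10], [5, 9]], Q = [[1, 2, 3, 5, 6], [4, 7]].
Insert 2: 2 bumps 3 from row 1; 3 bumps 5 from row 2; 5 starts row 3. P = [[2, 6, 7, 8, 10], [3, 9], [5]], Q = [[1, 2, 3, 5, 6], [4, 7], [8]].
Insert 4: 4 bumps 6 from row 1; 6 bumps 9 from row 2; 9 appends to row 3. P = [[2, 4, 7, 8, 10], [3, 6], [5, 9]], Q = [[1, 2, 3, 5, 6], [4, 7], [8, 9]].
Insert 1: 1 bumps 2 from row 1; 2 bumps 3 from row 2; 3 bumps 5 from row 3; 5 starts row 4. P = [[1, 4, 7, 8, 10], [2, 6], [3, 9], [5]], Q = [[1, 2, 3, 5, 6], [4, 7], [8, 9], [10]].

So P = [[1, 4, 7, 8, 10], [2, 6], [3, 9], [5]], Q = [[1, 2, 3, 5, 6], [4, 7], [8, 9], [10]].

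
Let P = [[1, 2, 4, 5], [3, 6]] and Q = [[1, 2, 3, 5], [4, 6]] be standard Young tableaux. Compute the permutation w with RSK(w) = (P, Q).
1 3 4 2 6 5

Reverse the RSK construction: for i from n down to 1, find the cell of Q containing i, remove the entry at that cell from P, and reverse-bump it up through P; the value ejected from row 1 is w(i).

Step i=6: Q has 6 at row 2, column 2; remove 6 from row 2 of P and reverse-bump: 6 enters row 1 and ejects 5. So w(6) = 5. P is now [[1, 2, 4, 6], [3]].
Step i=5: Q has 5 at row 1, column 4; remove that cell from P, ejecting 6. So w(5) = 6. P is now [[1, 2, 4], [3]].
Step i=4: Q has 4 at row 2, column 1; remove 3 from row 2 of P and reverse-bump: 3 enters row 1 and ejects 2. So w(4) = 2. P is now [[1, 3, 4]].
Step i=3: Q has 3 at row 1, column 3; remove that cell from P, ejecting 4. So w(3) = 4. P is now [[1, 3]].
Step i=2: Q has 2 at row 1, column 2; remove that cell from P, ejecting 3. So w(2) = 3. P is now [[1]].
Step i=1: Q has 1 at row 1, column 1; remove that cell from P, ejecting 1. So w(1) = 1. P is now [].

So w = 1 3 4 2 6 5.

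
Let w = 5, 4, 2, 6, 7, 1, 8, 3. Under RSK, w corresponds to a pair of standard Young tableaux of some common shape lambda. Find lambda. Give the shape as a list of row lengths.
Row-insert each entry into an empty tableau.

After inserting 5: P = [[5]].
After inserting 4: P = [[4], [5]].
After inserting 2: P = [[2], [4], [5]].
After inserting 6: P = [[2, 6], [4], [5]].
After inserting 7: P = [[2, 6, 7], [4], [5]].
After inserting 1: P = [[1, 6, 7], [2], [4], [5]].
After inserting 8: P = [[1, 6, 7, 8], [2], [4], [5]].
After inserting 3: P = [[1, 3, 7, 8], [2, 6], [4], [5]].

The final insertion tableau P = [[1, 3, 7, 8], [2, 6], [4], [5]] has shape [4, 2, 1, 1].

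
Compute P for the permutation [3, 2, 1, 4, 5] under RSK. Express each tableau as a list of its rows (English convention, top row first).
Insert 3: appended to row 1. P = [[3]].
Insert 2: 2 bumps 3 from row 1; 3 starts row 2. P = [[2], [3]].
Insert 1: 1 bumps 2 from row 1; 2 bumps 3 from row 2; 3 starts row 3. P = [[1], [2], [3]].
Insert 4: appended to row 1. P = [[1, 4], [2], [3]].
Insert 5: appended to row 1. P = [[1, 4, 5], [2], [3]].

So P = [[1, 4, 5], [2], [3]].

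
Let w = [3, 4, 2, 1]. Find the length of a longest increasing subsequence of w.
2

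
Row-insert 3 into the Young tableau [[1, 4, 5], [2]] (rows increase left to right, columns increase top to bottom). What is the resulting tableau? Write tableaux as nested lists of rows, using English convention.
[[1, 3, 5], [2, 4]]

In row 1, 3 replaces 4 (the leftmost entry greater than 3); 4 is bumped to row 2. 4 is appended to row 2. The new tableau is [[1, 3, 5], [2, 4]].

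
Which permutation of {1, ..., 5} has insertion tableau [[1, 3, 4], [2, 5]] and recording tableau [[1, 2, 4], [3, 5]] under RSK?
2 3 1 5 4

Reverse the RSK construction: for i from n down to 1, find the cell of Q containing i, remove the entry at that cell from P, and reverse-bump it up through P; the value ejected from row 1 is w(i).

Step i=5: Q has 5 at row 2, column 2; remove 5 from row 2 of P and reverse-bump: 5 enters row 1 and ejects 4. So w(5) = 4. P is now [[1, 3, 5], [2]].
Step i=4: Q has 4 at row 1, column 3; remove that cell from P, ejecting 5. So w(4) = 5. P is now [[1, 3], [2]].
Step i=3: Q has 3 at row 2, column 1; remove 2 from row 2 of P and reverse-bump: 2 enters row 1 and ejects 1. So w(3) = 1. P is now [[2, 3]].
Step i=2: Q has 2 at row 1, column 2; remove that cell from P, ejecting 3. So w(2) = 3. P is now [[2]].
Step i=1: Q has 1 at row 1, column 1; remove that cell from P, ejecting 2. So w(1) = 2. P is now [].

So w = 2 3 1 5 4.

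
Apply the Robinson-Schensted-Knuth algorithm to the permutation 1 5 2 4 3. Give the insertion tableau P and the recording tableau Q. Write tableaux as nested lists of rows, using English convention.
Insert each entry of the permutation into P by Schensted row insertion, recording in Q the position of each new cell.

Insert 1: appended to row 1. P = [[1]].
Insert 5: appended to row 1. P = [[1, 5]].
Insert 2: 2 bumps 5 from row 1; 5 starts row 2. P = [[1, 2], [5]].
Insert 4: appended to row 1. P = [[1, 2, 4], [5]].
Insert 3: 3 bumps 4 from row 1; 4 bumps 5 from row 2; 5 starts row 3. P = [[1, 2, 3], [4], [5]].

So P = [[1, 2, 3], [4], [5]], Q = [[1, 2, 4], [3], [5]].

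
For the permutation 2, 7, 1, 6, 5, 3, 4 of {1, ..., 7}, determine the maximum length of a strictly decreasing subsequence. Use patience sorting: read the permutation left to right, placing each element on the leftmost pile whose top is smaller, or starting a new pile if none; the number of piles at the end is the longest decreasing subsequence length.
4

2: new pile. tops = [2]
7: onto pile 1 (replacing 2). tops = [7]
1: new pile. tops = [7, 1]
6: onto pile 2 (replacing 1). tops = [7, 6]
5: new pile. tops = [7, 6, 5]
3: new pile. tops = [7, 6, 5, 3]
4: onto pile 4 (replacing 3). tops = [7, 6, 5, 4]

4 piles, so the longest decreasing subsequence has length 4.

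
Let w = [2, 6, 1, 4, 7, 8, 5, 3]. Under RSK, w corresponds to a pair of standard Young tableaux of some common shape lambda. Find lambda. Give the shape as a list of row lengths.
[4, 3, 1]

RSK row insertion gives P = [[1, 3, 5, 8], [2, 4, 7], [6]], which has shape [4, 3, 1].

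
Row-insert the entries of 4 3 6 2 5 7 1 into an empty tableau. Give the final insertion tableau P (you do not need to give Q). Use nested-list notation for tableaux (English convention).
P = [[1, 5, 7], [2, 6], [3], [4]]

Insert 4: appended to row 1. P = [[4]].
Insert 3: 3 bumps 4 from row 1; 4 starts row 2. P = [[3], [4]].
Insert 6: appended to row 1. P = [[3, 6], [4]].
Insert 2: 2 bumps 3 from row 1; 3 bumps 4 from row 2; 4 starts row 3. P = [[2, 6], [3], [4]].
Insert 5: 5 bumps 6 from row 1; 6 appends to row 2. P = [[2, 5], [3, 6], [4]].
Insert 7: appended to row 1. P = [[2, 5, 7], [3, 6], [4]].
Insert 1: 1 bumps 2 from row 1; 2 bumps 3 from row 2; 3 bumps 4 from row 3; 4 starts row 4. P = [[1, 5, 7], [2, 6], [3], [4]].

So P = [[1, 5, 7], [2, 6], [3], [4]].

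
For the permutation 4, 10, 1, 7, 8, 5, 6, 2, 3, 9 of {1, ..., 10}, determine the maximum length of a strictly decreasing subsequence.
4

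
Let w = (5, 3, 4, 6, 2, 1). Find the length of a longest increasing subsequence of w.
3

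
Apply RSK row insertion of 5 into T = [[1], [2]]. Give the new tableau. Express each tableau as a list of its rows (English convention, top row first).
5 is larger than every entry of row 1, so it is appended to row 1. The new tableau is [[1, 5], [2]].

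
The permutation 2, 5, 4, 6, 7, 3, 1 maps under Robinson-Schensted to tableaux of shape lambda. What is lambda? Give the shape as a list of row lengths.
Row-insert each entry into an empty tableau.

After inserting 2: P = [[2]].
After inserting 5: P = [[2, 5]].
After inserting 4: P = [[2, 4], [5]].
After inserting 6: P = [[2, 4, 6], [5]].
After inserting 7: P = [[2, 4, 6, 7], [5]].
After inserting 3: P = [[2, 3, 6, 7], [4], [5]].
After inserting 1: P = [[1, 3, 6, 7], [2], [4], [5]].

The final insertion tableau P = [[1, 3, 6, 7], [2], [4], [5]] has shape [4, 1, 1, 1].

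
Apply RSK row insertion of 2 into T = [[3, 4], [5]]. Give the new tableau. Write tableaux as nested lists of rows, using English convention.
[[2, 4], [3], [5]]

In row 1, 2 replaces 3 (the leftmost entry greater than 2); 3 is bumped to row 2. In row 2, 3 replaces 5 (the leftmost entry greater than 3); 5 is bumped to row 3. 5 starts a new row 3. The new tableau is [[2, 4], [3], [5]].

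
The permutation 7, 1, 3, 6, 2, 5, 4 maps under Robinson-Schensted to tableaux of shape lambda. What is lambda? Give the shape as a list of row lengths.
Row-insert each entry into an empty tableau.

After inserting 7: P = [[7]].
After inserting 1: P = [[1], [7]].
After inserting 3: P = [[1, 3], [7]].
After inserting 6: P = [[1, 3, 6], [7]].
After inserting 2: P = [[1, 2, 6], [3], [7]].
After inserting 5: P = [[1, 2, 5], [3, 6], [7]].
After inserting 4: P = [[1, 2, 4], [3, 5], [6], [7]].

The final insertion tableau P = [[1, 2, 4], [3, 5], [6], [7]] has shape [3, 2, 1, 1].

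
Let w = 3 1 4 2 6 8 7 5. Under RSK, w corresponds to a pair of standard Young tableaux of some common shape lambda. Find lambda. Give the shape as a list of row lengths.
[4, 3, 1]

Row-insert each entry into an empty tableau.

After inserting 3: P = [[3]].
After inserting 1: P = [[1], [3]].
After inserting 4: P = [[1, 4], [3]].
After inserting 2: P = [[1, 2], [3, 4]].
After inserting 6: P = [[1, 2, 6], [3, 4]].
After inserting 8: P = [[1, 2, 6, 8], [3, 4]].
After inserting 7: P = [[1, 2, 6, 7], [3, 4, 8]].
After inserting 5: P = [[1, 2, 5, 7], [3, 4, 6], [8]].

The final insertion tableau P = [[1, 2, 5, 7], [3, 4, 6], [8]] has shape [4, 3, 1].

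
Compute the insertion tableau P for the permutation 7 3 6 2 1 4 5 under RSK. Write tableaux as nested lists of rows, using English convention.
Insert 7: appended to row 1. P = [[7]].
Insert 3: 3 bumps 7 from row 1; 7 starts row 2. P = [[3], [7]].
Insert 6: appended to row 1. P = [[3, 6], [7]].
Insert 2: 2 bumps 3 from row 1; 3 bumps 7 from row 2; 7 starts row 3. P = [[2, 6], [3], [7]].
Insert 1: 1 bumps 2 from row 1; 2 bumps 3 from row 2; 3 bumps 7 from row 3; 7 starts row 4. P = [[1, 6], [2], [3], [7]].
Insert 4: 4 bumps 6 from row 1; 6 appends to row 2. P = [[1, 4], [2, 6], [3], [7]].
Insert 5: appended to row 1. P = [[1, 4, 5], [2, 6], [3], [7]].

So P = [[1, 4, 5], [2, 6], [3], [7]].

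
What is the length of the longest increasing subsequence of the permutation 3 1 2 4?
3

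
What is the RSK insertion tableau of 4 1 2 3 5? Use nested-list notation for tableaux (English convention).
Insert 4: appended to row 1. P = [[4]].
Insert 1: 1 bumps 4 from row 1; 4 starts row 2. P = [[1], [4]].
Insert 2: appended to row 1. P = [[1, 2], [4]].
Insert 3: appended to row 1. P = [[1, 2, 3], [4]].
Insert 5: appended to row 1. P = [[1, 2, 3, 5], [4]].

So P = [[1, 2, 3, 5], [4]].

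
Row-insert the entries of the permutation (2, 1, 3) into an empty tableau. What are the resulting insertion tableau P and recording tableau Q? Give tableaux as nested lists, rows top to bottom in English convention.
P = [[1, 3], [2]], Q = [[1, 3], [2]]

Insert each entry of the permutation into P by Schensted row insertion, recording in Q the position of each new cell.

Insert 2: appended to row 1. P = [[2]].
Insert 1: 1 bumps 2 from row 1; 2 starts row 2. P = [[1], [2]].
Insert 3: appended to row 1. P = [[1, 3], [2]].

So P = [[1, 3], [2]], Q = [[1, 3], [2]].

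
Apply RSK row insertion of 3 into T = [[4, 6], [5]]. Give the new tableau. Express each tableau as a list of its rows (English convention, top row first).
In row 1, 3 replaces 4 (the leftmost entry greater than 3); 4 is bumped to row 2. In row 2, 4 replaces 5 (the leftmost entry greater than 4); 5 is bumped to row 3. 5 starts a new row 3. The new tableau is [[3, 6], [4], [5]].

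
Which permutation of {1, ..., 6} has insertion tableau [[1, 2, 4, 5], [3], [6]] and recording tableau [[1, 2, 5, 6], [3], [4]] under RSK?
Reverse the RSK construction: for i from n down to 1, find the cell of Q containing i, remove the entry at that cell from P, and reverse-bump it up through P; the value ejected from row 1 is w(i).

Step i=6: Q has 6 at row 1, column 4; remove that cell from P, ejecting 5. So w(6) = 5. P is now [[1, 2, 4], [3], [6]].
Step i=5: Q has 5 at row 1, column 3; remove that cell from P, ejecting 4. So w(5) = 4. P is now [[1, 2], [3], [6]].
Step i=4: Q has 4 at row 3, column 1; remove 6 from row 3 of P and reverse-bump: 6 enters row 2 and ejects 3; 3 enters row 1 and ejects 2. So w(4) = 2. P is now [[1, 3], [6]].
Step i=3: Q has 3 at row 2, column 1; remove 6 from row 2 of P and reverse-bump: 6 enters row 1 and ejects 3. So w(3) = 3. P is now [[1, 6]].
Step i=2: Q has 2 at row 1, column 2; remove that cell from P, ejecting 6. So w(2) = 6. P is now [[1]].
Step i=1: Q has 1 at row 1, column 1; remove that cell from P, ejecting 1. So w(1) = 1. P is now [].

So w = 1 6 3 2 4 5.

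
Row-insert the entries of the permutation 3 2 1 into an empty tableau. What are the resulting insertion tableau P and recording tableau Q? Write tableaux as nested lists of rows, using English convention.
P = [[1], [2], [3]], Q = [[1], [2], [3]]

Insert each entry of the permutation into P by Schensted row insertion, recording in Q the position of each new cell.

Insert 3: appended to row 1. P = [[3]].
Insert 2: 2 bumps 3 from row 1; 3 starts row 2. P = [[2], [3]].
Insert 1: 1 bumps 2 from row 1; 2 bumps 3 from row 2; 3 starts row 3. P = [[1], [2], [3]].

So P = [[1], [2], [3]], Q = [[1], [2], [3]].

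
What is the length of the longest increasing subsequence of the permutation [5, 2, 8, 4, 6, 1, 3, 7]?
4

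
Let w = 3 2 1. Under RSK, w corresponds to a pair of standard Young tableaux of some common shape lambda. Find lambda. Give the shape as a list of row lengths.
RSK row insertion gives P = [[1], [2], [3]], which has shape [1, 1, 1].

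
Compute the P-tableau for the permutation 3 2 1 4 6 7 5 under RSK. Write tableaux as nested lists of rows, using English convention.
Insert 3: appended to row 1. P = [[3]].
Insert 2: 2 bumps 3 from row 1; 3 starts row 2. P = [[2], [3]].
Insert 1: 1 bumps 2 from row 1; 2 bumps 3 from row 2; 3 starts row 3. P = [[1], [2], [3]].
Insert 4: appended to row 1. P = [[1, 4], [2], [3]].
Insert 6: appended to row 1. P = [[1, 4, 6], [2], [3]].
Insert 7: appended to row 1. P = [[1, 4, 6, 7], [2], [3]].
Insert 5: 5 bumps 6 from row 1; 6 appends to row 2. P = [[1, 4, 5, 7], [2, 6], [3]].

So P = [[1, 4, 5, 7], [2, 6], [3]].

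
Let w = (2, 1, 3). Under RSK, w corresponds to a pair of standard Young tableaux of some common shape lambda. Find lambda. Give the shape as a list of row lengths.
[2, 1]

Row-insert each entry into an empty tableau.

After inserting 2: P = [[2]].
After inserting 1: P = [[1], [2]].
After inserting 3: P = [[1, 3], [2]].

The final insertion tableau P = [[1, 3], [2]] has shape [2, 1].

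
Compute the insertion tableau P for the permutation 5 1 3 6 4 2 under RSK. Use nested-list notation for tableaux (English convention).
P = [[1, 2, 4], [3, 6], [5]]

Insert 5: appended to row 1. P = [[5]].
Insert 1: 1 bumps 5 from row 1; 5 starts row 2. P = [[1], [5]].
Insert 3: appended to row 1. P = [[1, 3], [5]].
Insert 6: appended to row 1. P = [[1, 3, 6], [5]].
Insert 4: 4 bumps 6 from row 1; 6 appends to row 2. P = [[1, 3, 4], [5, 6]].
Insert 2: 2 bumps 3 from row 1; 3 bumps 5 from row 2; 5 starts row 3. P = [[1, 2, 4], [3, 6], [5]].

So P = [[1, 2, 4], [3, 6], [5]].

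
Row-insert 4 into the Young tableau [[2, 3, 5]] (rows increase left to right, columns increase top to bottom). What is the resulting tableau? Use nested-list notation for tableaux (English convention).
In row 1, 4 replaces 5 (the leftmost entry greater than 4); 5 is bumped to row 2. 5 starts a new row 2. The new tableau is [[2, 3, 4], [5]].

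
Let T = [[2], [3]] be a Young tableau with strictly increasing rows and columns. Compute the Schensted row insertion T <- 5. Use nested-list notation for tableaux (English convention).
5 is larger than every entry of row 1, so it is appended to row 1. The new tableau is [[2, 5], [3]].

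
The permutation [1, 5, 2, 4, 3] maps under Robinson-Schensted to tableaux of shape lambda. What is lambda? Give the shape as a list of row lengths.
Row-insert each entry into an empty tableau.

After inserting 1: P = [[1]].
After inserting 5: P = [[1, 5]].
After inserting 2: P = [[1, 2], [5]].
After inserting 4: P = [[1, 2, 4], [5]].
After inserting 3: P = [[1, 2, 3], [4], [5]].

The final insertion tableau P = [[1, 2, 3], [4], [5]] has shape [3, 1, 1].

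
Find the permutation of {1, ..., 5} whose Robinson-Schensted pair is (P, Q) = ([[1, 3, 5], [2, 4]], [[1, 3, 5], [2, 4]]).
2 1 4 3 5

Reverse RSK: for i = n, n-1, ..., 1, locate i in Q, remove the corresponding corner cell from P, and reverse-bump its entry up through P; the value ejected from row 1 is w(i).

So w = 2 1 4 3 5.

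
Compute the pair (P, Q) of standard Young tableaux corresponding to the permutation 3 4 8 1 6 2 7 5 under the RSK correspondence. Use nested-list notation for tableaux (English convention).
P = [[1, 2, 5, 7], [3, 4, 6], [8]], Q = [[1, 2, 3, 7], [4, 5, 8], [6]]

Insert each entry of the permutation into P by Schensted row insertion, recording in Q the position of each new cell.

Insert 3: appended to row 1. P = [[3]].
Insert 4: appended to row 1. P = [[3, 4]].
Insert 8: appended to row 1. P = [[3, 4, 8]].
Insert 1: 1 bumps 3 from row 1; 3 starts row 2. P = [[1, 4, 8], [3]].
Insert 6: 6 bumps 8 from row 1; 8 appends to row 2. P = [[1, 4, 6], [3, 8]].
Insert 2: 2 bumps 4 from row 1; 4 bumps 8 from row 2; 8 starts row 3. P = [[1, 2, 6], [3, 4], [8]].
Insert 7: appended to row 1. P = [[1, 2, 6, 7], [3, 4], [8]].
Insert 5: 5 bumps 6 from row 1; 6 appends to row 2. P = [[1, 2, 5, 7], [3, 4, 6], [8]].

So P = [[1, 2, 5, 7], [3, 4, 6], [8]], Q = [[1, 2, 3, 7], [4, 5, 8], [6]].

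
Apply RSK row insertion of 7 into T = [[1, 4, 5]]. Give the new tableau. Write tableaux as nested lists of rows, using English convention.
[[1, 4, 5, 7]]

7 is larger than every entry of row 1, so it is appended to row 1. The new tableau is [[1, 4, 5, 7]].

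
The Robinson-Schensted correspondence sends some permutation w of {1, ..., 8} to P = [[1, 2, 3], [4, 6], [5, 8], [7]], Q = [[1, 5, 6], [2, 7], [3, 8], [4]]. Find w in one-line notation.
7 5 4 1 2 8 6 3

Reverse the RSK construction: for i from n down to 1, find the cell of Q containing i, remove the entry at that cell from P, and reverse-bump it up through P; the value ejected from row 1 is w(i).

Step i=8: Q has 8 at row 3, column 2; remove 8 from row 3 of P and reverse-bump: 8 enters row 2 and ejects 6; 6 enters row 1 and ejects 3. So w(8) = 3. P is now [[1, 2, 6], [4, 8], [5], [7]].
Step i=7: Q has 7 at row 2, column 2; remove 8 from row 2 of P and reverse-bump: 8 enters row 1 and ejects 6. So w(7) = 6. P is now [[1, 2, 8], [4], [5], [7]].
Step i=6: Q has 6 at row 1, column 3; remove that cell from P, ejecting 8. So w(6) = 8. P is now [[1, 2], [4], [5], [7]].
Step i=5: Q has 5 at row 1, column 2; remove that cell from P, ejecting 2. So w(5) = 2. P is now [[1], [4], [5], [7]].
Step i=4: Q has 4 at row 4, column 1; remove 7 from row 4 of P and reverse-bump: 7 enters row 3 and ejects 5; 5 enters row 2 and ejects 4; 4 enters row 1 and ejects 1. So w(4) = 1. P is now [[4], [5], [7]].
Step i=3: Q has 3 at row 3, column 1; remove 7 from row 3 of P and reverse-bump: 7 enters row 2 and ejects 5; 5 enters row 1 and ejects 4. So w(3) = 4. P is now [[5], [7]].
Step i=2: Q has 2 at row 2, column 1; remove 7 from row 2 of P and reverse-bump: 7 enters row 1 and ejects 5. So w(2) = 5. P is now [[7]].
Step i=1: Q has 1 at row 1, column 1; remove that cell from P, ejecting 7. So w(1) = 7. P is now [].

So w = 7 5 4 1 2 8 6 3.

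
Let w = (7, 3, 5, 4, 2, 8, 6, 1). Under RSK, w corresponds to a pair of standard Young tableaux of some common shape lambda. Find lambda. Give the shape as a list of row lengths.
Row-insert each entry into an empty tableau.

After inserting 7: P = [[7]].
After inserting 3: P = [[3], [7]].
After inserting 5: P = [[3, 5], [7]].
After inserting 4: P = [[3, 4], [5], [7]].
After inserting 2: P = [[2, 4], [3], [5], [7]].
After inserting 8: P = [[2, 4, 8], [3], [5], [7]].
After inserting 6: P = [[2, 4, 6], [3, 8], [5], [7]].
After inserting 1: P = [[1, 4, 6], [2, 8], [3], [5], [7]].

The final insertion tableau P = [[1, 4, 6], [2, 8], [3], [5], [7]] has shape [3, 2, 1, 1, 1].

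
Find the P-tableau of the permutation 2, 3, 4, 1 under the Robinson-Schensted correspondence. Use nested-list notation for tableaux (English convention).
After inserting 2: P = [[2]].
After inserting 3: P = [[2, 3]].
After inserting 4: P = [[2, 3, 4]].
After inserting 1: P = [[1, 3, 4], [2]].

So P = [[1, 3, 4], [2]].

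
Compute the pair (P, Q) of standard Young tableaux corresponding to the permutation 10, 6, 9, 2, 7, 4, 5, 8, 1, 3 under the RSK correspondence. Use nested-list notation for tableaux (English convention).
Insert each entry of the permutation into P by Schensted row insertion, recording in Q the position of each new cell.

Insert 10: appended to row 1. P = [[10]].
Insert 6: 6 bumps 10 from row 1; 10 starts row 2. P = [[6], [10]].
Insert 9: appended to row 1. P = [[6, 9], [10]].
Insert 2: 2 bumps 6 from row 1; 6 bumps 10 from row 2; 10 starts row 3. P = [[2, 9], [6], [10]].
Insert 7: 7 bumps 9 from row 1; 9 appends to row 2. P = [[2, 7], [6, 9], [10]].
Insert 4: 4 bumps 7 from row 1; 7 bumps 9 from row 2; 9 bumps 10 from row 3; 10 starts row 4. P = [[2, 4], [6, 7], [9], [10]].
Insert 5: appended to row 1. P = [[2, 4, 5], [6, 7], [9], [10]].
Insert 8: appended to row 1. P = [[2, 4, 5, 8], [6, 7], [9], [10]].
Insert 1: 1 bumps 2 from row 1; 2 bumps 6 from row 2; 6 bumps 9 from row 3; 9 bumps 10 from row 4; 10 starts row 5. P = [[1, 4, 5, 8], [2, 7], [6], [9], [10]].
Insert 3: 3 bumps 4 from row 1; 4 bumps 7 from row 2; 7 appends to row 3. P = [[1, 3, 5, 8], [2, 4], [6, 7], [9], [10]].

So P = [[1, 3, 5, 8], [2, 4], [6, 7], [9], [10]], Q = [[1, 3, 7, 8], [2, 5], [4, 10], [6], [9]].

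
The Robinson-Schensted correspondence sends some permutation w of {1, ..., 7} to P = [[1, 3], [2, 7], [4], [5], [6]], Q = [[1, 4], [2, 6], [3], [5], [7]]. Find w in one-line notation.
Reverse RSK: for i = n, n-1, ..., 1, locate i in Q, remove the corresponding corner cell from P, and reverse-bump its entry up through P; the value ejected from row 1 is w(i).

So w = 6 5 4 7 2 3 1.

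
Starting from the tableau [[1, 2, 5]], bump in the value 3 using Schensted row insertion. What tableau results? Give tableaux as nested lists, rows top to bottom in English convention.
In row 1, 3 replaces 5 (the leftmost entry greater than 3); 5 is bumped to row 2. 5 starts a new row 2. The new tableau is [[1, 2, 3], [5]].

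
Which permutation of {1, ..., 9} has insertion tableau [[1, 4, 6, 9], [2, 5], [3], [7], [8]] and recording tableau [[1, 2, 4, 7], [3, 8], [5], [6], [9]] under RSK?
Reverse the RSK construction: for i from n down to 1, find the cell of Q containing i, remove the entry at that cell from P, and reverse-bump it up through P; the value ejected from row 1 is w(i).

Step i=9: Q has 9 at row 5, column 1; remove 8 from row 5 of P and reverse-bump: 8 enters row 4 and ejects 7; 7 enters row 3 and ejects 3; 3 enters row 2 and ejects 2; 2 enters row 1 and ejects 1. So w(9) = 1. P is now [[2, 4, 6, 9], [3, 5], [7], [8]].
Step i=8: Q has 8 at row 2, column 2; remove 5 from row 2 of P and reverse-bump: 5 enters row 1 and ejects 4. So w(8) = 4. P is now [[2, 5, 6, 9], [3], [7], [8]].
Step i=7: Q has 7 at row 1, column 4; remove that cell from P, ejecting 9. So w(7) = 9. P is now [[2, 5, 6], [3], [7], [8]].
Step i=6: Q has 6 at row 4, column 1; remove 8 from row 4 of P and reverse-bump: 8 enters row 3 and ejects 7; 7 enters row 2 and ejects 3; 3 enters row 1 and ejects 2. So w(6) = 2. P is now [[3, 5, 6], [7], [8]].
Step i=5: Q has 5 at row 3, column 1; remove 8 from row 3 of P and reverse-bump: 8 enters row 2 and ejects 7; 7 enters row 1 and ejects 6. So w(5) = 6. P is now [[3, 5, 7], [8]].
Step i=4: Q has 4 at row 1, column 3; remove that cell from P, ejecting 7. So w(4) = 7. P is now [[3, 5], [8]].
Step i=3: Q has 3 at row 2, column 1; remove 8 from row 2 of P and reverse-bump: 8 enters row 1 and ejects 5. So w(3) = 5. P is now [[3, 8]].
Step i=2: Q has 2 at row 1, column 2; remove that cell from P, ejecting 8. So w(2) = 8. P is now [[3]].
Step i=1: Q has 1 at row 1, column 1; remove that cell from P, ejecting 3. So w(1) = 3. P is now [].

So w = 3 8 5 7 6 2 9 4 1.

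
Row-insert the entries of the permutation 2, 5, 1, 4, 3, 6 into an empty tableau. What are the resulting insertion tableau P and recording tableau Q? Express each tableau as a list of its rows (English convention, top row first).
Insert each entry of the permutation into P by Schensted row insertion, recording in Q the position of each new cell.

Insert 2: appended to row 1. P = [[2]].
Insert 5: appended to row 1. P = [[2, 5]].
Insert 1: 1 bumps 2 from row 1; 2 starts row 2. P = [[1, 5], [2]].
Insert 4: 4 bumps 5 from row 1; 5 appends to row 2. P = [[1, 4], [2, 5]].
Insert 3: 3 bumps 4 from row 1; 4 bumps 5 from row 2; 5 starts row 3. P = [[1, 3], [2, 4], [5]].
Insert 6: appended to row 1. P = [[1, 3, 6], [2, 4], [5]].

So P = [[1, 3, 6], [2, 4], [5]], Q = [[1, 2, 6], [3, 4], [5]].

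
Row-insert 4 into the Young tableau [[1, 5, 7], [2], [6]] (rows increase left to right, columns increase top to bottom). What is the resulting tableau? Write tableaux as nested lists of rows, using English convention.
In row 1, 4 replaces 5 (the leftmost entry greater than 4); 5 is bumped to row 2. 5 is appended to row 2. The new tableau is [[1, 4, 7], [2, 5], [6]].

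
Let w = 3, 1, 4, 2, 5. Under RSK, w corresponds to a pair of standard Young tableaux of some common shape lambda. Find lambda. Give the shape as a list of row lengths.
[3, 2]

RSK row insertion gives P = [[1, 2, 5], [3, 4]], which has shape [3, 2].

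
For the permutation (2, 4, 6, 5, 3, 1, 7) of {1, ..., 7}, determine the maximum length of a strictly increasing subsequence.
4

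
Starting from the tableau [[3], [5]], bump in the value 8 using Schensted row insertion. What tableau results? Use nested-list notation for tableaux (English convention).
[[3, 8], [5]]

8 is larger than every entry of row 1, so it is appended to row 1. The new tableau is [[3, 8], [5]].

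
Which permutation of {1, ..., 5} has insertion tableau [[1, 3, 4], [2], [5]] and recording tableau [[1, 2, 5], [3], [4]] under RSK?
Reverse the RSK construction: for i from n down to 1, find the cell of Q containing i, remove the entry at that cell from P, and reverse-bump it up through P; the value ejected from row 1 is w(i).

Step i=5: Q has 5 at row 1, column 3; remove that cell from P, ejecting 4. So w(5) = 4. P is now [[1, 3], [2], [5]].
Step i=4: Q has 4 at row 3, column 1; remove 5 from row 3 of P and reverse-bump: 5 enters row 2 and ejects 2; 2 enters row 1 and ejects 1. So w(4) = 1. P is now [[2, 3], [5]].
Step i=3: Q has 3 at row 2, column 1; remove 5 from row 2 of P and reverse-bump: 5 enters row 1 and ejects 3. So w(3) = 3. P is now [[2, 5]].
Step i=2: Q has 2 at row 1, column 2; remove that cell from P, ejecting 5. So w(2) = 5. P is now [[2]].
Step i=1: Q has 1 at row 1, column 1; remove that cell from P, ejecting 2. So w(1) = 2. P is now [].

So w = 2 5 3 1 4.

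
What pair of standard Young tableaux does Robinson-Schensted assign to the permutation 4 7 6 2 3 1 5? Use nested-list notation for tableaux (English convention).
P = [[1, 3, 5], [2, 6], [4], [7]], Q = [[1, 2, 7], [3, 5], [4], [6]]

Insert each entry of the permutation into P by Schensted row insertion, recording in Q the position of each new cell.

After inserting 4: P = [[4]].
After inserting 7: P = [[4, 7]].
After inserting 6: P = [[4, 6], [7]].
After inserting 2: P = [[2, 6], [4], [7]].
After inserting 3: P = [[2, 3], [4, 6], [7]].
After inserting 1: P = [[1, 3], [2, 6], [4], [7]].
After inserting 5: P = [[1, 3, 5], [2, 6], [4], [7]].

So P = [[1, 3, 5], [2, 6], [4], [7]], Q = [[1, 2, 7], [3, 5], [4], [6]].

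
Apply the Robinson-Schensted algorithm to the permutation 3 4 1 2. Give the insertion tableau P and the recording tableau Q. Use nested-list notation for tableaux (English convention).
P = [[1, 2], [3, 4]], Q = [[1, 2], [3, 4]]

Insert each entry of the permutation into P by Schensted row insertion, recording in Q the position of each new cell.

Insert 3: appended to row 1. P = [[3]].
Insert 4: appended to row 1. P = [[3, 4]].
Insert 1: 1 bumps 3 from row 1; 3 starts row 2. P = [[1, 4], [3]].
Insert 2: 2 bumps 4 from row 1; 4 appends to row 2. P = [[1, 2], [3, 4]].

So P = [[1, 2], [3, 4]], Q = [[1, 2], [3, 4]].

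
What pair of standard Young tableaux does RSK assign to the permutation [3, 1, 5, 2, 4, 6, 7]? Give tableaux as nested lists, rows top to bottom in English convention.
Insert each entry of the permutation into P by Schensted row insertion, recording in Q the position of each new cell.

After inserting 3: P = [[3]].
After inserting 1: P = [[1], [3]].
After inserting 5: P = [[1, 5], [3]].
After inserting 2: P = [[1, 2], [3, 5]].
After inserting 4: P = [[1, 2, 4], [3, 5]].
After inserting 6: P = [[1, 2, 4, 6], [3, 5]].
After inserting 7: P = [[1, 2, 4, 6, 7], [3, 5]].

So P = [[1, 2, 4, 6, 7], [3, 5]], Q = [[1, 3, 5, 6, 7], [2, 4]].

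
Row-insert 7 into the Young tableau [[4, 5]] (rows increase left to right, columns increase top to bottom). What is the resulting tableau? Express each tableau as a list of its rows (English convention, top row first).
[[4, 5, 7]]

7 is larger than every entry of row 1, so it is appended to row 1. The new tableau is [[4, 5, 7]].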